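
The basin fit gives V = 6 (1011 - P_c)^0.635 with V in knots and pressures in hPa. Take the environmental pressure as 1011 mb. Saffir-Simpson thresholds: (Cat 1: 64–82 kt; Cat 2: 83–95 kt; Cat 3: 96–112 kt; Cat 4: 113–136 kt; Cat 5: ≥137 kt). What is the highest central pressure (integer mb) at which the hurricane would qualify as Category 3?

Category 3 begins at V = 96 kt.
Required ΔP = (96/6)^(1/0.635) = 16.000^1.575 ≈ 78.75 mb.
P_c ≤ 1011 − 78.75 = 932.25, so the highest integer P_c is 932 mb.

932 mb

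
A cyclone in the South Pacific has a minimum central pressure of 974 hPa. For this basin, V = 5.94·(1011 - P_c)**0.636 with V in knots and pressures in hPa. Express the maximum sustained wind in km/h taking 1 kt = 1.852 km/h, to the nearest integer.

109 km/h

ΔP = 1011 − 974 = 37 hPa.
V ≈ 5.94 × 37^0.636 = 5.94 × 9.940 ≈ 59.042 kt.
59.042 × 1.852 ≈ 109.35 km/h → 109 km/h.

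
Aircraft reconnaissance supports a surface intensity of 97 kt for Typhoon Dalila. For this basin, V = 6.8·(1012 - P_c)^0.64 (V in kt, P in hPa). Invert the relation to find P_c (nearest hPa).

948 hPa

ΔP = (V / 6.8)^(1/0.64) = (97/6.8)^1.562.
97/6.8 = 14.265; 14.265^1.562 ≈ 63.61 hPa.
P_c = 1012 − 63.61 = 948.39 ≈ 948 hPa.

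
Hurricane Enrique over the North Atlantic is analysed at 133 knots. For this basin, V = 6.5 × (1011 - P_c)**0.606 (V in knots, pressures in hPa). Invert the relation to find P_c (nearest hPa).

865 hPa

ΔP = (V / 6.5)^(1/0.606) = (133/6.5)^1.650.
133/6.5 = 20.462; 20.462^1.650 ≈ 145.63 hPa.
P_c = 1011 − 145.63 = 865.37 ≈ 865 hPa.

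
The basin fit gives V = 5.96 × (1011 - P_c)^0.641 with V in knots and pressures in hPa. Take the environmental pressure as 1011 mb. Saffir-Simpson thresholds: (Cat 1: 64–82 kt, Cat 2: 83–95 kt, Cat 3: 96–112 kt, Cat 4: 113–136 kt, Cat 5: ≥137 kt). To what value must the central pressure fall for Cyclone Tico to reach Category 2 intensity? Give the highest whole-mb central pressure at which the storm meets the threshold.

950 mb

Category 2 begins at V = 83 kt.
Required ΔP = (83/5.96)^(1/0.641) = 13.926^1.560 ≈ 60.88 mb.
P_c ≤ 1011 − 60.88 = 950.12, so the highest integer P_c is 950 mb.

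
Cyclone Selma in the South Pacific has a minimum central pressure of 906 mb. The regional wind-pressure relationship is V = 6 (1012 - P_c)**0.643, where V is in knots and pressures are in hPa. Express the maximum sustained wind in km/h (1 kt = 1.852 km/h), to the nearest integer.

ΔP = 1012 − 906 = 106 mb.
V ≈ 6 × 106^0.643 = 6 × 20.057 ≈ 120.344 kt.
120.344 × 1.852 ≈ 222.88 km/h → 223 km/h.

223 km/h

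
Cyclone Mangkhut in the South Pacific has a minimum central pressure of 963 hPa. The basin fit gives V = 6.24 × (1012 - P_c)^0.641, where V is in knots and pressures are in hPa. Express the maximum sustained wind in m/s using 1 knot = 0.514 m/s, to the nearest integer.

ΔP = 1012 − 963 = 49 hPa.
V ≈ 6.24 × 49^0.641 = 6.24 × 12.118 ≈ 75.614 kt.
75.614 × 0.514 ≈ 38.87 m/s → 39 m/s.

39 m/s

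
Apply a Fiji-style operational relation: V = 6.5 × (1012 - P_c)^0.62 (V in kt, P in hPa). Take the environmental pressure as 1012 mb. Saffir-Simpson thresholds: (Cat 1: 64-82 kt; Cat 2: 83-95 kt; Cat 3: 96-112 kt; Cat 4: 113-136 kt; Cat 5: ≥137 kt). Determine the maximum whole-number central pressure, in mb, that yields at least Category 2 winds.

951 mb

Category 2 begins at V = 83 kt.
Required ΔP = (83/6.5)^(1/0.62) = 12.769^1.613 ≈ 60.83 mb.
P_c ≤ 1012 − 60.83 = 951.17, so the highest integer P_c is 951 mb.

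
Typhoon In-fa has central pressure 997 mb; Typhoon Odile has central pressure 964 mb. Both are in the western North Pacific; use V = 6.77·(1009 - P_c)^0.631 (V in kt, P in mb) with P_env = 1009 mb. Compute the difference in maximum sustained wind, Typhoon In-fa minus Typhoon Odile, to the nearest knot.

-42 kt

Typhoon In-fa: ΔP = 12; V ≈ 6.77 × 12^0.631 ≈ 32.48 kt.
Typhoon Odile: ΔP = 45; V ≈ 6.77 × 45^0.631 ≈ 74.78 kt.
Difference ≈ 32.48 − 74.78 = -42.30 → -42 kt.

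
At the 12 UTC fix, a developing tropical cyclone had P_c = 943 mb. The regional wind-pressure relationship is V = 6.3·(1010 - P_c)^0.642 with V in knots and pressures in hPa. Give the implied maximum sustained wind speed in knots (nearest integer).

ΔP = 1010 − 943 = 67 mb.
67^0.642 ≈ 14.871.
V ≈ 6.3 × 14.871 ≈ 93.7 kt.

94 kt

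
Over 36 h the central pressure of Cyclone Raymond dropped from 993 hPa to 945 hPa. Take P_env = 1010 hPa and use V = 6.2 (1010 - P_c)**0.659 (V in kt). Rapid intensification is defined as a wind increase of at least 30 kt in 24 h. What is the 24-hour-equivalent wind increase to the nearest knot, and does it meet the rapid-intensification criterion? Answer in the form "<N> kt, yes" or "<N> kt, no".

V₁: ΔP = 17, V ≈ 6.2 × 17^0.659 ≈ 40.11 kt.
V₂: ΔP = 65, V ≈ 6.2 × 65^0.659 ≈ 97.07 kt.
ΔV over 36 h = 56.96 kt → 24 h equivalent = 56.96 × 24/36 ≈ 37.97 kt.
38 kt ≥ 30 kt ⇒ rapid intensification.

38 kt, yes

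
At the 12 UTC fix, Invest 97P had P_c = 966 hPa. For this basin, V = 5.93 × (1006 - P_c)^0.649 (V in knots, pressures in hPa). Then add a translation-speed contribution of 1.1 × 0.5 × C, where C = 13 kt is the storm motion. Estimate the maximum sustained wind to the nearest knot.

72 kt

ΔP = 1006 − 966 = 40 hPa.
40^0.649 ≈ 10.958.
V ≈ 5.93 × 10.958 ≈ 65.0 kt.
Translation term: 1.1 × 0.5 × 13 = 7.15 kt.
Corrected V ≈ 72.15 kt → 72 kt.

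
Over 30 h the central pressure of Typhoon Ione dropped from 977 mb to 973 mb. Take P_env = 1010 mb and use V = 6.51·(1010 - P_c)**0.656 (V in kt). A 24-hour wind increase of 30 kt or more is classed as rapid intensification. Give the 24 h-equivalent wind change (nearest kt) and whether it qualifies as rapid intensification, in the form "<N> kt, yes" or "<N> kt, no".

V₁: ΔP = 33, V ≈ 6.51 × 33^0.656 ≈ 64.52 kt.
V₂: ΔP = 37, V ≈ 6.51 × 37^0.656 ≈ 69.55 kt.
ΔV over 30 h = 5.03 kt → 24 h equivalent = 5.03 × 24/30 ≈ 4.02 kt.
4 kt < 30 kt ⇒ not rapid intensification.

4 kt, no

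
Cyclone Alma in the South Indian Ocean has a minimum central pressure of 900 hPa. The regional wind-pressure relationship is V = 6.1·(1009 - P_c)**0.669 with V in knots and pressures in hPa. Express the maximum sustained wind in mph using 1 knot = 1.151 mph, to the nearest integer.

ΔP = 1009 − 900 = 109 hPa.
V ≈ 6.1 × 109^0.669 = 6.1 × 23.070 ≈ 140.724 kt.
140.724 × 1.151 ≈ 161.97 mph → 162 mph.

162 mph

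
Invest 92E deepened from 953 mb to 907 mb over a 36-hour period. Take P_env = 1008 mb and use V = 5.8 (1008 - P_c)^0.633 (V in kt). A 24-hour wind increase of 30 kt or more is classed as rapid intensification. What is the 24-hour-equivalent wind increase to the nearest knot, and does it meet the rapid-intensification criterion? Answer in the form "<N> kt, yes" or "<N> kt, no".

23 kt, no

V₁: ΔP = 55, V ≈ 5.8 × 55^0.633 ≈ 73.30 kt.
V₂: ΔP = 101, V ≈ 5.8 × 101^0.633 ≈ 107.69 kt.
ΔV over 36 h = 34.39 kt → 24 h equivalent = 34.39 × 24/36 ≈ 22.93 kt.
23 kt < 30 kt ⇒ not rapid intensification.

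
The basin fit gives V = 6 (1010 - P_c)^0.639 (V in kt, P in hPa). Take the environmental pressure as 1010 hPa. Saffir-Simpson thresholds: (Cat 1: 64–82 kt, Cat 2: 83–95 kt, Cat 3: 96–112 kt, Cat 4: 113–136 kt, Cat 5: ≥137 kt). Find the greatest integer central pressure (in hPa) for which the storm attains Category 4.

Category 4 begins at V = 113 kt.
Required ΔP = (113/6)^(1/0.639) = 18.833^1.565 ≈ 98.90 hPa.
P_c ≤ 1010 − 98.90 = 911.10, so the highest integer P_c is 911 hPa.

911 hPa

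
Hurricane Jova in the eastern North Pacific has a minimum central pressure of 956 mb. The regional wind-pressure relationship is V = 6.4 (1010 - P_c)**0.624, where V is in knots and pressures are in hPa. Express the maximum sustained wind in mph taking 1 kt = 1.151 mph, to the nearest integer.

ΔP = 1010 − 956 = 54 mb.
V ≈ 6.4 × 54^0.624 = 6.4 × 12.051 ≈ 77.125 kt.
77.125 × 1.151 ≈ 88.77 mph → 89 mph.

89 mph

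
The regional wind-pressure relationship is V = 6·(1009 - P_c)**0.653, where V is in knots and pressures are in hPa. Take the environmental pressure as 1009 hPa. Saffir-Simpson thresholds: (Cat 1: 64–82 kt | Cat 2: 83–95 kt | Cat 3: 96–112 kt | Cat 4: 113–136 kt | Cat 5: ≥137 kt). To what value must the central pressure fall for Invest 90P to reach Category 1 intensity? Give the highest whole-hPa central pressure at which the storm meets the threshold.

971 hPa

Category 1 begins at V = 64 kt.
Required ΔP = (64/6)^(1/0.653) = 10.667^1.531 ≈ 37.52 hPa.
P_c ≤ 1009 − 37.52 = 971.48, so the highest integer P_c is 971 hPa.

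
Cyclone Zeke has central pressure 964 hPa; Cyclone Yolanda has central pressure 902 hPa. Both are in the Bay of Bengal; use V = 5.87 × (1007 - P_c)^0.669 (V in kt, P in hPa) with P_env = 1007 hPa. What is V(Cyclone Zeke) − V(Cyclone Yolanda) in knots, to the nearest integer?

-59 kt

Cyclone Zeke: ΔP = 43; V ≈ 5.87 × 43^0.669 ≈ 72.68 kt.
Cyclone Yolanda: ΔP = 105; V ≈ 5.87 × 105^0.669 ≈ 132.07 kt.
Difference ≈ 72.68 − 132.07 = -59.39 → -59 kt.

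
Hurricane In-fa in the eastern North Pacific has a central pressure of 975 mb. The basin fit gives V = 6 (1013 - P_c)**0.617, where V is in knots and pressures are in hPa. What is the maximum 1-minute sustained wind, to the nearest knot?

ΔP = 1013 − 975 = 38 mb.
38^0.617 ≈ 9.435.
V ≈ 6 × 9.435 ≈ 56.6 kt.

57 kt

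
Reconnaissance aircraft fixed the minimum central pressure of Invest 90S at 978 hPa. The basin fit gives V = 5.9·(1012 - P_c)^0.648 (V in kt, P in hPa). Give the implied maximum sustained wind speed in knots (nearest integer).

ΔP = 1012 − 978 = 34 hPa.
34^0.648 ≈ 9.826.
V ≈ 5.9 × 9.826 ≈ 58.0 kt.

58 kt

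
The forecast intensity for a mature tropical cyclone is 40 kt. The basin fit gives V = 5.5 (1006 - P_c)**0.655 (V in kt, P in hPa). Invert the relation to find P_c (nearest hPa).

985 hPa

ΔP = (V / 5.5)^(1/0.655) = (40/5.5)^1.527.
40/5.5 = 7.273; 7.273^1.527 ≈ 20.68 hPa.
P_c = 1006 − 20.68 = 985.32 ≈ 985 hPa.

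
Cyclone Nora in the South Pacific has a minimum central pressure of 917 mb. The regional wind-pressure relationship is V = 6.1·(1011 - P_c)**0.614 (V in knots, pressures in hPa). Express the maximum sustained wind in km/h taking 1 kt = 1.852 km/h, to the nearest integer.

ΔP = 1011 − 917 = 94 mb.
V ≈ 6.1 × 94^0.614 = 6.1 × 16.274 ≈ 99.273 kt.
99.273 × 1.852 ≈ 183.85 km/h → 184 km/h.

184 km/h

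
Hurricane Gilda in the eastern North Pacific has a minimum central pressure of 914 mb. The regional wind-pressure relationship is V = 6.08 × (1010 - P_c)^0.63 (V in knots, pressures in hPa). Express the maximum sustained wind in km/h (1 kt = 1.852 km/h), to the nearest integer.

200 km/h

ΔP = 1010 − 914 = 96 mb.
V ≈ 6.08 × 96^0.63 = 6.08 × 17.735 ≈ 107.829 kt.
107.829 × 1.852 ≈ 199.70 km/h → 200 km/h.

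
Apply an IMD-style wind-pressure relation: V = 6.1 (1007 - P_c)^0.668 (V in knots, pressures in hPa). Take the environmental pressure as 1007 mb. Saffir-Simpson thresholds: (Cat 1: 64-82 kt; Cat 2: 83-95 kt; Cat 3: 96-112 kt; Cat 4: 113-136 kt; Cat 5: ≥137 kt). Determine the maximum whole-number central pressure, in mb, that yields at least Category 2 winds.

Category 2 begins at V = 83 kt.
Required ΔP = (83/6.1)^(1/0.668) = 13.607^1.497 ≈ 49.80 mb.
P_c ≤ 1007 − 49.80 = 957.20, so the highest integer P_c is 957 mb.

957 mb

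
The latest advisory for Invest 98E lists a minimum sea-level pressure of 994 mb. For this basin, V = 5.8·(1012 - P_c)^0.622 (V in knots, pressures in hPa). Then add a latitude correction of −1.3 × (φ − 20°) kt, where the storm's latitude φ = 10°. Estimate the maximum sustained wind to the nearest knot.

48 kt

ΔP = 1012 − 994 = 18 mb.
18^0.622 ≈ 6.036.
V ≈ 5.8 × 6.036 ≈ 35.0 kt.
Latitude correction: −1.3 × (10 − 20) = 13 kt.
Corrected V ≈ 48 kt → 48 kt.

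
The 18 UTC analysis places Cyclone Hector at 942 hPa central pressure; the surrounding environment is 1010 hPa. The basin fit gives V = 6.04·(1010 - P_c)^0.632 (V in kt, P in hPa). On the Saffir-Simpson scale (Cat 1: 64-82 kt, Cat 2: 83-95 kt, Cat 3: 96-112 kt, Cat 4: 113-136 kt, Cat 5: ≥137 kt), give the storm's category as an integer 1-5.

ΔP = 1010 − 942 = 68 hPa.
V ≈ 6.04 × 68^0.632 = 6.04 × 14.39 ≈ 87 kt.
87 kt falls in the Category 2 band.

2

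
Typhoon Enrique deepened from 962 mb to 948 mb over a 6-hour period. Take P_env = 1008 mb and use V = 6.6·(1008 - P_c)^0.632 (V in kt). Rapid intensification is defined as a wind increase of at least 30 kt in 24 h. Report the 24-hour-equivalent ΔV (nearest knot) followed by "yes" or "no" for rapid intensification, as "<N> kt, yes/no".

V₁: ΔP = 46, V ≈ 6.6 × 46^0.632 ≈ 74.20 kt.
V₂: ΔP = 60, V ≈ 6.6 × 60^0.632 ≈ 87.77 kt.
ΔV over 6 h = 13.57 kt → 24 h equivalent = 13.57 × 24/6 ≈ 54.28 kt.
54 kt ≥ 30 kt ⇒ rapid intensification.

54 kt, yes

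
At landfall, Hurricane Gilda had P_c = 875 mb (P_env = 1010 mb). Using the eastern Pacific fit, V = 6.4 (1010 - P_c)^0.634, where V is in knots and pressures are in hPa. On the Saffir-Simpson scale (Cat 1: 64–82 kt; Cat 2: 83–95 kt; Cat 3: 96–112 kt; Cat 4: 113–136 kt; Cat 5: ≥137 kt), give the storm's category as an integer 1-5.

ΔP = 1010 − 875 = 135 mb.
V ≈ 6.4 × 135^0.634 = 6.4 × 22.42 ≈ 143 kt.
143 kt falls in the Category 5 band.

5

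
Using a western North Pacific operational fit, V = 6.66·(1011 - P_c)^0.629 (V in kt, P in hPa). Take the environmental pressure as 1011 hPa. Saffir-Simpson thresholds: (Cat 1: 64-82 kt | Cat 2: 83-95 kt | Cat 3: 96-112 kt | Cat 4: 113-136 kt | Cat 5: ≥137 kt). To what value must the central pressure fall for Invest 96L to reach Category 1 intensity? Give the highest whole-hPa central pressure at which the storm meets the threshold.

Category 1 begins at V = 64 kt.
Required ΔP = (64/6.66)^(1/0.629) = 9.610^1.590 ≈ 36.50 hPa.
P_c ≤ 1011 − 36.50 = 974.50, so the highest integer P_c is 974 hPa.

974 hPa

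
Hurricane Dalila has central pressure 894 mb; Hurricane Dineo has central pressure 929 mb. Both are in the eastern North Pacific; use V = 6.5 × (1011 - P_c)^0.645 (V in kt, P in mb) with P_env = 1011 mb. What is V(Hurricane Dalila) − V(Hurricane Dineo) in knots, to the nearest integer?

29 kt

Hurricane Dalila: ΔP = 117; V ≈ 6.5 × 117^0.645 ≈ 140.25 kt.
Hurricane Dineo: ΔP = 82; V ≈ 6.5 × 82^0.645 ≈ 111.51 kt.
Difference ≈ 140.25 − 111.51 = 28.74 → 29 kt.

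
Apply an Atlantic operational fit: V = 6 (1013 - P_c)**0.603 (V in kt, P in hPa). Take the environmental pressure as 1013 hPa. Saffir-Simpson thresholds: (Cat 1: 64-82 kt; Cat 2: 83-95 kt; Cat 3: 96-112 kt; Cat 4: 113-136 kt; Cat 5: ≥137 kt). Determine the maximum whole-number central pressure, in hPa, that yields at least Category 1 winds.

962 hPa

Category 1 begins at V = 64 kt.
Required ΔP = (64/6)^(1/0.603) = 10.667^1.658 ≈ 50.68 hPa.
P_c ≤ 1013 − 50.68 = 962.32, so the highest integer P_c is 962 hPa.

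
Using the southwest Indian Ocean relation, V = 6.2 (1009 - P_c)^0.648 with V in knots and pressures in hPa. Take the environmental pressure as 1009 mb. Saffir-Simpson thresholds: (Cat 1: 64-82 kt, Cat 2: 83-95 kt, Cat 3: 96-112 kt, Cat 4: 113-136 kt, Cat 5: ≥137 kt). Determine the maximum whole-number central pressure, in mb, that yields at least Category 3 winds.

940 mb

Category 3 begins at V = 96 kt.
Required ΔP = (96/6.2)^(1/0.648) = 15.484^1.543 ≈ 68.59 mb.
P_c ≤ 1009 − 68.59 = 940.41, so the highest integer P_c is 940 mb.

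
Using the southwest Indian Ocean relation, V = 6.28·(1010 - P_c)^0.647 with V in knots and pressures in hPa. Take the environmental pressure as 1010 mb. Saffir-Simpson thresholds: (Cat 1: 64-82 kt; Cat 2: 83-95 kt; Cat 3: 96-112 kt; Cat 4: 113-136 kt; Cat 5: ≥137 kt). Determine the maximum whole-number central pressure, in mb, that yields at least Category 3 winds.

Category 3 begins at V = 96 kt.
Required ΔP = (96/6.28)^(1/0.647) = 15.287^1.546 ≈ 67.68 mb.
P_c ≤ 1010 − 67.68 = 942.32, so the highest integer P_c is 942 mb.

942 mb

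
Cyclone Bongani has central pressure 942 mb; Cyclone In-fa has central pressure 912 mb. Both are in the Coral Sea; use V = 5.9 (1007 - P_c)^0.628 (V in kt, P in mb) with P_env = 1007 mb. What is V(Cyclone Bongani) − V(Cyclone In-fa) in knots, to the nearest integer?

-22 kt

Cyclone Bongani: ΔP = 65; V ≈ 5.9 × 65^0.628 ≈ 81.16 kt.
Cyclone In-fa: ΔP = 95; V ≈ 5.9 × 95^0.628 ≈ 103.01 kt.
Difference ≈ 81.16 − 103.01 = -21.85 → -22 kt.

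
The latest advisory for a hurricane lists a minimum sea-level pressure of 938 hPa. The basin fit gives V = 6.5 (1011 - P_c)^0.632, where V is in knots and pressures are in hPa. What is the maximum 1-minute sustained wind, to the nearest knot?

ΔP = 1011 − 938 = 73 hPa.
73^0.632 ≈ 15.053.
V ≈ 6.5 × 15.053 ≈ 97.8 kt.

98 kt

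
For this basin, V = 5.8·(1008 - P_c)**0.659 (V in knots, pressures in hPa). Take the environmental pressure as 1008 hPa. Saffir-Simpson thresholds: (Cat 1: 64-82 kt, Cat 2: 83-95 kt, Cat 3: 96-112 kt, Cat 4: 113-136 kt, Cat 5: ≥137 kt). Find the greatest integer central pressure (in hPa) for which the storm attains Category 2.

951 hPa

Category 2 begins at V = 83 kt.
Required ΔP = (83/5.8)^(1/0.659) = 14.310^1.517 ≈ 56.71 hPa.
P_c ≤ 1008 − 56.71 = 951.29, so the highest integer P_c is 951 hPa.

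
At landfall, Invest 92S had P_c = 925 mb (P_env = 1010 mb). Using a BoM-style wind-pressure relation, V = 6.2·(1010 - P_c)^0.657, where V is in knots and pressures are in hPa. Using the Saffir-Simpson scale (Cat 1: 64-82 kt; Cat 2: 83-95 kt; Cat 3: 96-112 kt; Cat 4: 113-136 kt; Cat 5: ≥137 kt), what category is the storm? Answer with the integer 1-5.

ΔP = 1010 − 925 = 85 mb.
V ≈ 6.2 × 85^0.657 = 6.2 × 18.52 ≈ 115 kt.
115 kt falls in the Category 4 band.

4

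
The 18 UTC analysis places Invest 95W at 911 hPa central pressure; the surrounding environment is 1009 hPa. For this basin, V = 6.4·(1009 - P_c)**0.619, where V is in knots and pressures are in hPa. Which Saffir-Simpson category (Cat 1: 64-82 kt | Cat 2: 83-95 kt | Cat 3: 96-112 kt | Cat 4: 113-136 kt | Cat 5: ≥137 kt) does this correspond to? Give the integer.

ΔP = 1009 − 911 = 98 hPa.
V ≈ 6.4 × 98^0.619 = 6.4 × 17.08 ≈ 109 kt.
109 kt falls in the Category 3 band.

3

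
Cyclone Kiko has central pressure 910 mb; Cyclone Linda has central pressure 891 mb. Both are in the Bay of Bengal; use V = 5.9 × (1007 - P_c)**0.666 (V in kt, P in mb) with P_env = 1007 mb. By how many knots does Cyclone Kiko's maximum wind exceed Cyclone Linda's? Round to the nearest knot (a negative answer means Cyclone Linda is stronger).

Cyclone Kiko: ΔP = 97; V ≈ 5.9 × 97^0.666 ≈ 124.18 kt.
Cyclone Linda: ΔP = 116; V ≈ 5.9 × 116^0.666 ≈ 139.89 kt.
Difference ≈ 124.18 − 139.89 = -15.71 → -16 kt.

-16 kt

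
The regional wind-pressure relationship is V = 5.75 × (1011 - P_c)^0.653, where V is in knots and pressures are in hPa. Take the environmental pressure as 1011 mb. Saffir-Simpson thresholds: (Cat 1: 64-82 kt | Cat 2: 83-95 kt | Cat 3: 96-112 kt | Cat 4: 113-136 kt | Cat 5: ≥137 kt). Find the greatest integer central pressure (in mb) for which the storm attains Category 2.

Category 2 begins at V = 83 kt.
Required ΔP = (83/5.75)^(1/0.653) = 14.435^1.531 ≈ 59.64 mb.
P_c ≤ 1011 − 59.64 = 951.36, so the highest integer P_c is 951 mb.

951 mb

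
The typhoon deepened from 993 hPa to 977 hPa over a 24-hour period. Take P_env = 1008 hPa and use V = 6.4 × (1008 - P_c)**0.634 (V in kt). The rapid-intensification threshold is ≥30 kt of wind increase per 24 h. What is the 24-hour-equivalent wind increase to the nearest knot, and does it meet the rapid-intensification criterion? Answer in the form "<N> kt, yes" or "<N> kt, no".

V₁: ΔP = 15, V ≈ 6.4 × 15^0.634 ≈ 35.63 kt.
V₂: ΔP = 31, V ≈ 6.4 × 31^0.634 ≈ 56.46 kt.
ΔV over 24 h = 20.83 kt → 24 h equivalent = 20.83 × 24/24 ≈ 20.83 kt.
21 kt < 30 kt ⇒ not rapid intensification.

21 kt, no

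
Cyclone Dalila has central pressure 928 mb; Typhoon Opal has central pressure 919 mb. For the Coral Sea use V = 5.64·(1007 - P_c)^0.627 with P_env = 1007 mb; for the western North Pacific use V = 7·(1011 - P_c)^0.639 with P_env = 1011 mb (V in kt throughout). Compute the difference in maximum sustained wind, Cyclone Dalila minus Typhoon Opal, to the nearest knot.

Cyclone Dalila: ΔP = 79; V ≈ 5.64 × 79^0.627 ≈ 87.32 kt.
Typhoon Opal: ΔP = 92; V ≈ 7 × 92^0.639 ≈ 125.88 kt.
Difference ≈ 87.32 − 125.88 = -38.56 → -39 kt.

-39 kt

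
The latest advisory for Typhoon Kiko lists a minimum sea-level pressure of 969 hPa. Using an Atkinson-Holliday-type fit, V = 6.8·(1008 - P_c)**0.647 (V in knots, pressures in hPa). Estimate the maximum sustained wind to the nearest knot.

ΔP = 1008 − 969 = 39 hPa.
39^0.647 ≈ 10.701.
V ≈ 6.8 × 10.701 ≈ 72.8 kt.

73 kt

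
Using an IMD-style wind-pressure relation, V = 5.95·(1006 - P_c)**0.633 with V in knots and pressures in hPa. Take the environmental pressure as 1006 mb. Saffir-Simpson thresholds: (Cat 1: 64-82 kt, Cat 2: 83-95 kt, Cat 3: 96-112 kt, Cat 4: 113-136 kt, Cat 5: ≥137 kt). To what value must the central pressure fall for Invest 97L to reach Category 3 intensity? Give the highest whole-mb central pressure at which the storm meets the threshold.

925 mb

Category 3 begins at V = 96 kt.
Required ΔP = (96/5.95)^(1/0.633) = 16.134^1.580 ≈ 80.91 mb.
P_c ≤ 1006 − 80.91 = 925.09, so the highest integer P_c is 925 mb.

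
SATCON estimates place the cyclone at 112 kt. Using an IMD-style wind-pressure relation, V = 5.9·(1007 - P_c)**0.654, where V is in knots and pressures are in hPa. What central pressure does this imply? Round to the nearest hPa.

917 hPa

ΔP = (V / 5.9)^(1/0.654) = (112/5.9)^1.529.
112/5.9 = 18.983; 18.983^1.529 ≈ 90.09 hPa.
P_c = 1007 − 90.09 = 916.91 ≈ 917 hPa.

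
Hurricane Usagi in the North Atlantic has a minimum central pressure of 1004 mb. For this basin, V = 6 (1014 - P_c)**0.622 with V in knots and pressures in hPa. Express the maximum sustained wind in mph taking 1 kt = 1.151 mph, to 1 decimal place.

28.9 mph

ΔP = 1014 − 1004 = 10 mb.
V ≈ 6 × 10^0.622 = 6 × 4.188 ≈ 25.128 kt.
25.128 × 1.151 ≈ 28.92 mph → 28.9 mph.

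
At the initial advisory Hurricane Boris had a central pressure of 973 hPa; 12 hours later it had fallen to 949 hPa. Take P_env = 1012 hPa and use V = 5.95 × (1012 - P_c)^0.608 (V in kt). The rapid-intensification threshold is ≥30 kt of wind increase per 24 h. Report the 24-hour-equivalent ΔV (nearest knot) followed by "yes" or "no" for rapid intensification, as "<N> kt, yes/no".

37 kt, yes

V₁: ΔP = 39, V ≈ 5.95 × 39^0.608 ≈ 55.19 kt.
V₂: ΔP = 63, V ≈ 5.95 × 63^0.608 ≈ 73.88 kt.
ΔV over 12 h = 18.69 kt → 24 h equivalent = 18.69 × 24/12 ≈ 37.38 kt.
37 kt ≥ 30 kt ⇒ rapid intensification.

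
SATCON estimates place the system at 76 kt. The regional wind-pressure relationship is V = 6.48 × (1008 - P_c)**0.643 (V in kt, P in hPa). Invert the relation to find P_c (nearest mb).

ΔP = (V / 6.48)^(1/0.643) = (76/6.48)^1.555.
76/6.48 = 11.728; 11.728^1.555 ≈ 46.01 mb.
P_c = 1008 − 46.01 = 961.99 ≈ 962 mb.

962 mb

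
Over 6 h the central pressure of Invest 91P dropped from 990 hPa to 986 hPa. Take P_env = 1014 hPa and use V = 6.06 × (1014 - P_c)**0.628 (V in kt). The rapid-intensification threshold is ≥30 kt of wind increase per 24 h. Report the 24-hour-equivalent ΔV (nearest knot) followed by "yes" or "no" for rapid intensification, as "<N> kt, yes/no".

V₁: ΔP = 24, V ≈ 6.06 × 24^0.628 ≈ 44.59 kt.
V₂: ΔP = 28, V ≈ 6.06 × 28^0.628 ≈ 49.12 kt.
ΔV over 6 h = 4.53 kt → 24 h equivalent = 4.53 × 24/6 ≈ 18.12 kt.
18 kt < 30 kt ⇒ not rapid intensification.

18 kt, no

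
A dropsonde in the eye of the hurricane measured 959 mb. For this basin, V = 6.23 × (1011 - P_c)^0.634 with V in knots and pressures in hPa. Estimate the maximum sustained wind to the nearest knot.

ΔP = 1011 − 959 = 52 mb.
52^0.634 ≈ 12.245.
V ≈ 6.23 × 12.245 ≈ 76.3 kt.

76 kt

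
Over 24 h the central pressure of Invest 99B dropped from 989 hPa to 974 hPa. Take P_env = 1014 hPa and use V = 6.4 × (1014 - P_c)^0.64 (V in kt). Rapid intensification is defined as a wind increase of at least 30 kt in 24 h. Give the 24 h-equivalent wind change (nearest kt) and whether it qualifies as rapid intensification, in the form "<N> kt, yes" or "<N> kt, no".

18 kt, no

V₁: ΔP = 25, V ≈ 6.4 × 25^0.64 ≈ 50.22 kt.
V₂: ΔP = 40, V ≈ 6.4 × 40^0.64 ≈ 67.84 kt.
ΔV over 24 h = 17.62 kt → 24 h equivalent = 17.62 × 24/24 ≈ 17.62 kt.
18 kt < 30 kt ⇒ not rapid intensification.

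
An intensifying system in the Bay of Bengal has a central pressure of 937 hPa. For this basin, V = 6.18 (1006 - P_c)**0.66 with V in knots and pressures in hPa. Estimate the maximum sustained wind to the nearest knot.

ΔP = 1006 − 937 = 69 hPa.
69^0.66 ≈ 16.355.
V ≈ 6.18 × 16.355 ≈ 101.1 kt.

101 kt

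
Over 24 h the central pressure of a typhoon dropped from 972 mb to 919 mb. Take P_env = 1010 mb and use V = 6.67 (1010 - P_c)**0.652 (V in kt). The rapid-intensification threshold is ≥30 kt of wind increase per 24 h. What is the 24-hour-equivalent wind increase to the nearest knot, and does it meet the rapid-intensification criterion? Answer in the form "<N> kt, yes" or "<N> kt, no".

55 kt, yes

V₁: ΔP = 38, V ≈ 6.67 × 38^0.652 ≈ 71.47 kt.
V₂: ΔP = 91, V ≈ 6.67 × 91^0.652 ≈ 126.31 kt.
ΔV over 24 h = 54.84 kt → 24 h equivalent = 54.84 × 24/24 ≈ 54.84 kt.
55 kt ≥ 30 kt ⇒ rapid intensification.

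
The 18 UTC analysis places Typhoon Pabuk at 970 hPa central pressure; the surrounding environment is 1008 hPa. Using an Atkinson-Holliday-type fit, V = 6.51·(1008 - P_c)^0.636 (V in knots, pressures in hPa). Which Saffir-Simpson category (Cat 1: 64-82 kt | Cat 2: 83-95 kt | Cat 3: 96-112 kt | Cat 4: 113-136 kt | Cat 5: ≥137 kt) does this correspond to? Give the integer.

ΔP = 1008 − 970 = 38 hPa.
V ≈ 6.51 × 38^0.636 = 6.51 × 10.11 ≈ 66 kt.
66 kt falls in the Category 1 band.

1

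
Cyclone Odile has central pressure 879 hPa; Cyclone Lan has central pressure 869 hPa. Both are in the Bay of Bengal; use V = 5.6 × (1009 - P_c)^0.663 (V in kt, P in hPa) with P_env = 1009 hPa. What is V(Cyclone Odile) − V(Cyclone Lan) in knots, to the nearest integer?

Cyclone Odile: ΔP = 130; V ≈ 5.6 × 130^0.663 ≈ 141.17 kt.
Cyclone Lan: ΔP = 140; V ≈ 5.6 × 140^0.663 ≈ 148.28 kt.
Difference ≈ 141.17 − 148.28 = -7.11 → -7 kt.

-7 kt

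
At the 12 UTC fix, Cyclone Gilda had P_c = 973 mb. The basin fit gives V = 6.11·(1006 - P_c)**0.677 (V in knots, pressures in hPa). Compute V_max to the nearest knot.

ΔP = 1006 − 973 = 33 mb.
33^0.677 ≈ 10.667.
V ≈ 6.11 × 10.667 ≈ 65.2 kt.

65 kt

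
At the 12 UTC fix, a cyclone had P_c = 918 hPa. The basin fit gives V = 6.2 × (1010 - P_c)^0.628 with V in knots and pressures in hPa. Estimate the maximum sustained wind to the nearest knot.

ΔP = 1010 − 918 = 92 hPa.
92^0.628 ≈ 17.110.
V ≈ 6.2 × 17.110 ≈ 106.1 kt.

106 kt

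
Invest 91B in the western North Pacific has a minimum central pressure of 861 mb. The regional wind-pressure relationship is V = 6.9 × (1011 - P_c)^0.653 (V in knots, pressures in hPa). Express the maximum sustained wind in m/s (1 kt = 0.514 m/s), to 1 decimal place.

93.5 m/s

ΔP = 1011 − 861 = 150 mb.
V ≈ 6.9 × 150^0.653 = 6.9 × 26.363 ≈ 181.902 kt.
181.902 × 0.514 ≈ 93.50 m/s → 93.5 m/s.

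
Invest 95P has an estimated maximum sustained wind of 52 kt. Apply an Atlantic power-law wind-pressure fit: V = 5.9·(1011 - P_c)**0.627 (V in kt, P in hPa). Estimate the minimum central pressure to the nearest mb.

979 mb

ΔP = (V / 5.9)^(1/0.627) = (52/5.9)^1.595.
52/5.9 = 8.814; 8.814^1.595 ≈ 32.17 mb.
P_c = 1011 − 32.17 = 978.83 ≈ 979 mb.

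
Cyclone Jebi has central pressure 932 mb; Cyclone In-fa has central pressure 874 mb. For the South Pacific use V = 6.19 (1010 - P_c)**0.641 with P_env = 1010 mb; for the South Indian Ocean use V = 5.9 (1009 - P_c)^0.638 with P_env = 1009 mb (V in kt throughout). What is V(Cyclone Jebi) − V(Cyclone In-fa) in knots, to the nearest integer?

-34 kt

Cyclone Jebi: ΔP = 78; V ≈ 6.19 × 78^0.641 ≈ 101.05 kt.
Cyclone In-fa: ΔP = 135; V ≈ 5.9 × 135^0.638 ≈ 134.90 kt.
Difference ≈ 101.05 − 134.90 = -33.85 → -34 kt.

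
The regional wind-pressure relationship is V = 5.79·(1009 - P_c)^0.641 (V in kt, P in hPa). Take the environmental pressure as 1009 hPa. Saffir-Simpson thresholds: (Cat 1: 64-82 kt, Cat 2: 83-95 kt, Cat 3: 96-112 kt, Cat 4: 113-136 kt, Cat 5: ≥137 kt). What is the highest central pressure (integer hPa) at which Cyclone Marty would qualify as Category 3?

Category 3 begins at V = 96 kt.
Required ΔP = (96/5.79)^(1/0.641) = 16.580^1.560 ≈ 79.92 hPa.
P_c ≤ 1009 − 79.92 = 929.08, so the highest integer P_c is 929 hPa.

929 hPa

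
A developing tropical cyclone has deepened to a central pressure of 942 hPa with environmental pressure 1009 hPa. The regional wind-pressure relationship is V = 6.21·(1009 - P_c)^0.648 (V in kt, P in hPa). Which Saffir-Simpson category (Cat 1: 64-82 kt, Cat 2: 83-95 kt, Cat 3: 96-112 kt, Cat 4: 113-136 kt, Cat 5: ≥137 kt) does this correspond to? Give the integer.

ΔP = 1009 − 942 = 67 hPa.
V ≈ 6.21 × 67^0.648 = 6.21 × 15.25 ≈ 95 kt.
95 kt falls in the Category 2 band.

2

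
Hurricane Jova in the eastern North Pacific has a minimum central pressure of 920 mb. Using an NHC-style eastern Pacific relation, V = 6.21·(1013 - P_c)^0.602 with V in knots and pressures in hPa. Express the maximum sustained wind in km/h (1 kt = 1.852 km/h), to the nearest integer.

176 km/h

ΔP = 1013 − 920 = 93 mb.
V ≈ 6.21 × 93^0.602 = 6.21 × 15.312 ≈ 95.086 kt.
95.086 × 1.852 ≈ 176.10 km/h → 176 km/h.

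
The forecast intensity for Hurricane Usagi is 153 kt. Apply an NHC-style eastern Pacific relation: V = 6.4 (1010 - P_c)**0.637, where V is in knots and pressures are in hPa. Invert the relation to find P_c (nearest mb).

ΔP = (V / 6.4)^(1/0.637) = (153/6.4)^1.570.
153/6.4 = 23.906; 23.906^1.570 ≈ 145.90 mb.
P_c = 1010 − 145.90 = 864.10 ≈ 864 mb.

864 mb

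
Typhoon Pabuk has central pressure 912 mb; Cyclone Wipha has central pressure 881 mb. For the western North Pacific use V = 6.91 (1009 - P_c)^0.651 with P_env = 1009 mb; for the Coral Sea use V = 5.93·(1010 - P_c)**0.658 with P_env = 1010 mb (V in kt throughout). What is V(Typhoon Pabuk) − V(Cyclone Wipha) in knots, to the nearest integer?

-9 kt

Typhoon Pabuk: ΔP = 97; V ≈ 6.91 × 97^0.651 ≈ 135.79 kt.
Cyclone Wipha: ΔP = 129; V ≈ 5.93 × 129^0.658 ≈ 145.15 kt.
Difference ≈ 135.79 − 145.15 = -9.36 → -9 kt.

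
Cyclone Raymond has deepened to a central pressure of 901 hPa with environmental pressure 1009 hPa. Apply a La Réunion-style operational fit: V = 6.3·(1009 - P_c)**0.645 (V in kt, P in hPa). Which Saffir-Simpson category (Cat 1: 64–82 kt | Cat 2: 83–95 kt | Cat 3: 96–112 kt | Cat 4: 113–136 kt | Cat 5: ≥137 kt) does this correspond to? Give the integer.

4

ΔP = 1009 − 901 = 108 hPa.
V ≈ 6.3 × 108^0.645 = 6.3 × 20.49 ≈ 129 kt.
129 kt falls in the Category 4 band.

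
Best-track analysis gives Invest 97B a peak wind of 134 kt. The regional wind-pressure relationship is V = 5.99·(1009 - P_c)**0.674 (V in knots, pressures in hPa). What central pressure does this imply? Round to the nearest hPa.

908 hPa

ΔP = (V / 5.99)^(1/0.674) = (134/5.99)^1.484.
134/5.99 = 22.371; 22.371^1.484 ≈ 100.57 hPa.
P_c = 1009 − 100.57 = 908.43 ≈ 908 hPa.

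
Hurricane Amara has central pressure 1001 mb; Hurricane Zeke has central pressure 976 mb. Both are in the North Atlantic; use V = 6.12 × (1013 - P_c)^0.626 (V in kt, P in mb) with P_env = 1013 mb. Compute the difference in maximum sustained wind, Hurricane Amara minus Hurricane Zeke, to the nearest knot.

Hurricane Amara: ΔP = 12; V ≈ 6.12 × 12^0.626 ≈ 28.99 kt.
Hurricane Zeke: ΔP = 37; V ≈ 6.12 × 37^0.626 ≈ 58.67 kt.
Difference ≈ 28.99 − 58.67 = -29.68 → -30 kt.

-30 kt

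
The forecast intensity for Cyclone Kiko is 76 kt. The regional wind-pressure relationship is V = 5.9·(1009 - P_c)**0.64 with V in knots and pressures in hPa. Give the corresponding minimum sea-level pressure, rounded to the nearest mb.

ΔP = (V / 5.9)^(1/0.64) = (76/5.9)^1.562.
76/5.9 = 12.881; 12.881^1.562 ≈ 54.24 mb.
P_c = 1009 − 54.24 = 954.76 ≈ 955 mb.

955 mb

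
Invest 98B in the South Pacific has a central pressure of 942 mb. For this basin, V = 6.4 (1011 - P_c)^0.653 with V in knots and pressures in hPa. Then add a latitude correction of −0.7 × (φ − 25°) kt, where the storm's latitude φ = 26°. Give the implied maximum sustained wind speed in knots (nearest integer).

ΔP = 1011 − 942 = 69 mb.
69^0.653 ≈ 15.877.
V ≈ 6.4 × 15.877 ≈ 101.6 kt.
Latitude correction: −0.7 × (26 − 25) = -0.7 kt.
Corrected V ≈ 100.9 kt → 101 kt.

101 kt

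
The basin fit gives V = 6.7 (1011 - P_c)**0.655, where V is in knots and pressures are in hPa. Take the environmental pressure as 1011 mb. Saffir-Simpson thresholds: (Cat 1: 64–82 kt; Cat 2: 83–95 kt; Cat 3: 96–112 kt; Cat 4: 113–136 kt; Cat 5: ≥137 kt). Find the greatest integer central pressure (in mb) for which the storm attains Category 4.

Category 4 begins at V = 113 kt.
Required ΔP = (113/6.7)^(1/0.655) = 16.866^1.527 ≈ 74.69 mb.
P_c ≤ 1011 − 74.69 = 936.31, so the highest integer P_c is 936 mb.

936 mb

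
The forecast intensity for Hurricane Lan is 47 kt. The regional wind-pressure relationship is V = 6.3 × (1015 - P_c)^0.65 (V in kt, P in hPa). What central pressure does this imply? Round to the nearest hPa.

ΔP = (V / 6.3)^(1/0.65) = (47/6.3)^1.538.
47/6.3 = 7.460; 7.460^1.538 ≈ 22.01 hPa.
P_c = 1015 − 22.01 = 992.99 ≈ 993 hPa.

993 hPa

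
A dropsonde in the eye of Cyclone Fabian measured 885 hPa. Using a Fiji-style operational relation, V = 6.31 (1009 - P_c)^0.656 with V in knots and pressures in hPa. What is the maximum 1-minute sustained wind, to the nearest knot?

ΔP = 1009 − 885 = 124 hPa.
124^0.656 ≈ 23.620.
V ≈ 6.31 × 23.620 ≈ 149.0 kt.

149 kt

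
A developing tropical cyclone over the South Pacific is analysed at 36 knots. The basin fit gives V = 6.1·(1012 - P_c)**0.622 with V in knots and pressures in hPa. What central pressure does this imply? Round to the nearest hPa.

ΔP = (V / 6.1)^(1/0.622) = (36/6.1)^1.608.
36/6.1 = 5.902; 5.902^1.608 ≈ 17.36 hPa.
P_c = 1012 − 17.36 = 994.64 ≈ 995 hPa.

995 hPa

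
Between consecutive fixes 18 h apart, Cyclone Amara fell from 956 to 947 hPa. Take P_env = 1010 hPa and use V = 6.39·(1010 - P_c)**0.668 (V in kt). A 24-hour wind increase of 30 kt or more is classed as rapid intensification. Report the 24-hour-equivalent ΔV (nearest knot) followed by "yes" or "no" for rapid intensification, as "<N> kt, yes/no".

13 kt, no

V₁: ΔP = 54, V ≈ 6.39 × 54^0.668 ≈ 91.78 kt.
V₂: ΔP = 63, V ≈ 6.39 × 63^0.668 ≈ 101.73 kt.
ΔV over 18 h = 9.95 kt → 24 h equivalent = 9.95 × 24/18 ≈ 13.27 kt.
13 kt < 30 kt ⇒ not rapid intensification.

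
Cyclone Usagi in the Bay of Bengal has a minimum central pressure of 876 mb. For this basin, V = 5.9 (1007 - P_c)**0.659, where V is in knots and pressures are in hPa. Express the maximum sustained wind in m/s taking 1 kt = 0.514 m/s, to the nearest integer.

75 m/s

ΔP = 1007 − 876 = 131 mb.
V ≈ 5.9 × 131^0.659 = 5.9 × 24.847 ≈ 146.600 kt.
146.600 × 0.514 ≈ 75.35 m/s → 75 m/s.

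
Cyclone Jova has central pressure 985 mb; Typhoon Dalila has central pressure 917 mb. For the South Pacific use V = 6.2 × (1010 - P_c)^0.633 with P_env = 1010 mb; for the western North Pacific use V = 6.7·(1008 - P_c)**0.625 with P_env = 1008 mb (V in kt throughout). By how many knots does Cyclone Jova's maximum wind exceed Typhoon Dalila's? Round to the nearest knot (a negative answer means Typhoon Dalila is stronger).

Cyclone Jova: ΔP = 25; V ≈ 6.2 × 25^0.633 ≈ 47.57 kt.
Typhoon Dalila: ΔP = 91; V ≈ 6.7 × 91^0.625 ≈ 112.32 kt.
Difference ≈ 47.57 − 112.32 = -64.75 → -65 kt.

-65 kt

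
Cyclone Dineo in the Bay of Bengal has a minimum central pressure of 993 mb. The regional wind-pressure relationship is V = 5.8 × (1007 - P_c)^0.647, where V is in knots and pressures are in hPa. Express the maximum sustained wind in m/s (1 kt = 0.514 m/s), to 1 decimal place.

ΔP = 1007 − 993 = 14 mb.
V ≈ 5.8 × 14^0.647 = 5.8 × 5.515 ≈ 31.987 kt.
31.987 × 0.514 ≈ 16.44 m/s → 16.4 m/s.

16.4 m/s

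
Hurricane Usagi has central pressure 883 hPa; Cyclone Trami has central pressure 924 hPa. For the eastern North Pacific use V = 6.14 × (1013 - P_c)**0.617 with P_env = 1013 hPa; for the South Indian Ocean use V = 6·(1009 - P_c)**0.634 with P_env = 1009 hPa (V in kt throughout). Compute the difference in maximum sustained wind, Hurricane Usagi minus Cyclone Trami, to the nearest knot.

Hurricane Usagi: ΔP = 130; V ≈ 6.14 × 130^0.617 ≈ 123.73 kt.
Cyclone Trami: ΔP = 85; V ≈ 6 × 85^0.634 ≈ 100.32 kt.
Difference ≈ 123.73 − 100.32 = 23.41 → 23 kt.

23 kt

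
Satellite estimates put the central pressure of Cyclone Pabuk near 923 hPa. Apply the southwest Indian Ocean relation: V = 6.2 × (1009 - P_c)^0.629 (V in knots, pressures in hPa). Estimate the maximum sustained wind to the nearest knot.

102 kt

ΔP = 1009 − 923 = 86 hPa.
86^0.629 ≈ 16.474.
V ≈ 6.2 × 16.474 ≈ 102.1 kt.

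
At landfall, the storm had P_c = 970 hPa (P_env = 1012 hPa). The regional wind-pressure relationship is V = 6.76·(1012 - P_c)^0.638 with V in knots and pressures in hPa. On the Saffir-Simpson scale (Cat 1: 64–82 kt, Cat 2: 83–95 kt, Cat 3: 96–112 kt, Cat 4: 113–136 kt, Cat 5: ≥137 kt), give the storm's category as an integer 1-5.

ΔP = 1012 − 970 = 42 hPa.
V ≈ 6.76 × 42^0.638 = 6.76 × 10.86 ≈ 73 kt.
73 kt falls in the Category 1 band.

1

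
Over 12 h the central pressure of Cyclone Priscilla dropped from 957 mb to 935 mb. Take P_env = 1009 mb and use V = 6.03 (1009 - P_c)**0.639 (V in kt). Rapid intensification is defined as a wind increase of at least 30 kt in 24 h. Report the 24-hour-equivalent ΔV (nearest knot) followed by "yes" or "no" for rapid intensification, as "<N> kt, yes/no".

V₁: ΔP = 52, V ≈ 6.03 × 52^0.639 ≈ 75.31 kt.
V₂: ΔP = 74, V ≈ 6.03 × 74^0.639 ≈ 94.35 kt.
ΔV over 12 h = 19.04 kt → 24 h equivalent = 19.04 × 24/12 ≈ 38.08 kt.
38 kt ≥ 30 kt ⇒ rapid intensification.

38 kt, yes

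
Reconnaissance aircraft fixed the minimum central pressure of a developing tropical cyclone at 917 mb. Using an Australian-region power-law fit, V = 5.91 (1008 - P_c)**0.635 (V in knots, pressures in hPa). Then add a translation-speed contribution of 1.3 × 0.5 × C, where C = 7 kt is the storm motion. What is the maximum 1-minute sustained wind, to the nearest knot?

108 kt

ΔP = 1008 − 917 = 91 mb.
91^0.635 ≈ 17.538.
V ≈ 5.91 × 17.538 ≈ 103.7 kt.
Translation term: 1.3 × 0.5 × 7 = 4.55 kt.
Corrected V ≈ 108.25 kt → 108 kt.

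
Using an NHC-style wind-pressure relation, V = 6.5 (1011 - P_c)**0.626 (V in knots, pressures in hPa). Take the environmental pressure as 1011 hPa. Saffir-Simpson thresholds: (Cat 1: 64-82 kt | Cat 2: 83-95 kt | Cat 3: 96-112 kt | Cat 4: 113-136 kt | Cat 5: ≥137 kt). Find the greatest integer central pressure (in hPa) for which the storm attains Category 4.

Category 4 begins at V = 113 kt.
Required ΔP = (113/6.5)^(1/0.626) = 17.385^1.597 ≈ 95.74 hPa.
P_c ≤ 1011 − 95.74 = 915.26, so the highest integer P_c is 915 hPa.

915 hPa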